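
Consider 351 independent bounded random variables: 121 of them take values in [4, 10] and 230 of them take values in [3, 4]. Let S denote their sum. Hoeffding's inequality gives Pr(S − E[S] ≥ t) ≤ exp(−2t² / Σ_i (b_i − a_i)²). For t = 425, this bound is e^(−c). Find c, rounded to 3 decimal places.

78.772

Σ(b_i − a_i)² = 121·6² + 230·1² = 4586.
c = 2t² / 4586 = 2·425² / 4586 = 78.7724.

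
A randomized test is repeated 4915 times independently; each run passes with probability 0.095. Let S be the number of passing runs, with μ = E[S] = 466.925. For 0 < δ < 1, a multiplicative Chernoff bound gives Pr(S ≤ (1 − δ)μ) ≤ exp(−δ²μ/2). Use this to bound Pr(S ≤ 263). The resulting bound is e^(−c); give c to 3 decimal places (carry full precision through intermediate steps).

Write 263 = (1 − δ)μ, so δ = 1 − 263/466.925 = 0.4367404…
Then the exponent is δ²μ/2 = (μ − 263)²/(2μ) = 44.531141.

44.531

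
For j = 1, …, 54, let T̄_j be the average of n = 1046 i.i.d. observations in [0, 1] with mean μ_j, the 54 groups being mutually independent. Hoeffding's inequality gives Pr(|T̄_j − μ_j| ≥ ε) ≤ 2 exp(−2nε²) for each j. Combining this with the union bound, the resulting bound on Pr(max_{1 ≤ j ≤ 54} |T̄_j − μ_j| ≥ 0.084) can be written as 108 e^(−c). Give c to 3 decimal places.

Union bound over the 54 events: Pr(max_{1 ≤ j ≤ 54} |T̄_j − μ_j| ≥ 0.084) ≤ 54·2·exp(−2nε²) = 108 exp(−2·1046·0.084²).
So c = 2·1046·0.084² = 14.7612.

14.761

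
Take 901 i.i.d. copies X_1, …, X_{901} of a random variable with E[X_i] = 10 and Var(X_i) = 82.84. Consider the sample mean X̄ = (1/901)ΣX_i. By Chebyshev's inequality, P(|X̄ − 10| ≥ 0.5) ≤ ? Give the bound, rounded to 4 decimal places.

Var(X̄) = Var(X_i)/n = 82.84/901 = 0.091942.
Chebyshev: P(|X̄ − 10| ≥ 0.5) ≤ Var(X̄)/(0.5)² = 82.84/(901·0.5²) = 0.3678.

0.3678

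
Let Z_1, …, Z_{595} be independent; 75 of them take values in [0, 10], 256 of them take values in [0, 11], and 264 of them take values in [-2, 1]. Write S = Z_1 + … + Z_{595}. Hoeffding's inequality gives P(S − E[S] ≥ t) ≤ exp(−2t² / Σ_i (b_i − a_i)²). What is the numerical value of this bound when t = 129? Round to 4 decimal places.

0.4428

Σ(b_i − a_i)² = 75·10² + 256·11² + 264·3² = 40852.
Exponent = 2·129² / 40852 = 0.81470.
Bound = exp(−0.81470) = 0.44277.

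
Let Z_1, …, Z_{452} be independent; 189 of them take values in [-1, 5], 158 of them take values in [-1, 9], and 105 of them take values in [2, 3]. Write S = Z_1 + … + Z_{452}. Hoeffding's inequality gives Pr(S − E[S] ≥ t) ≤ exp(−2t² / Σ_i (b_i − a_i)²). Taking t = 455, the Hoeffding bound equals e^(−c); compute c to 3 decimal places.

Σ(b_i − a_i)² = 189·6² + 158·10² + 105·1² = 22709.
c = 2t² / 22709 = 2·455² / 22709 = 18.2329.

18.233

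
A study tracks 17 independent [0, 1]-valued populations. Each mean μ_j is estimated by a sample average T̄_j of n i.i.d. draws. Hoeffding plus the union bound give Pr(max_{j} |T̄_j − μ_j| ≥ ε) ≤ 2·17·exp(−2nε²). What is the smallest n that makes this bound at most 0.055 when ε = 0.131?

188

Need 2·17·exp(−2nε²) ≤ 0.055, i.e. exp(−2nε²) ≤ 0.055/34.
So 2nε² ≥ ln(34/0.055) = 6.426783.
Hence n ≥ 6.426783/(2·0.131²) = 187.250.
The smallest integer n is 188.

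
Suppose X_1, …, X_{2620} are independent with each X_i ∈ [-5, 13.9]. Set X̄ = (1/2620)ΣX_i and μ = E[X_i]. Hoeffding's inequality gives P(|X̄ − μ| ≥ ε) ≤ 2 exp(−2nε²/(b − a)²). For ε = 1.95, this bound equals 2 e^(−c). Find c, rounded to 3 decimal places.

c = 2nε²/(b − a)² = 2·2620·1.95² / 18.9² = 55.7798.

55.780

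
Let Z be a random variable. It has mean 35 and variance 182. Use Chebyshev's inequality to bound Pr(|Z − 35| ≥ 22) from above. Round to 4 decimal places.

Chebyshev: Pr(|Z − μ| ≥ t) ≤ Var(Z)/t².
Bound = 182 / 484 = 0.3760.

0.3760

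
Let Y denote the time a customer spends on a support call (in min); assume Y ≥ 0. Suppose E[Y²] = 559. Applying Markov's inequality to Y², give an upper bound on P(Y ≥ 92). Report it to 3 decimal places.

Since Y ≥ 0, the event {Y ≥ 92} is the same as {Y² ≥ 8464}.
Markov's inequality applied to Y² gives P(Y² ≥ 8464) ≤ E[Y²]/8464 = 559/8464 = 0.0660.

0.066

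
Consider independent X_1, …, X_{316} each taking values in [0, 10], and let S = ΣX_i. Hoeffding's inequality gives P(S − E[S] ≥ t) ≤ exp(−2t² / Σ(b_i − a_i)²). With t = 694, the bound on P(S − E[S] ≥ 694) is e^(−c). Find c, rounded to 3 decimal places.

30.483

Σ(b_i − a_i)² = 316·(10)² = 31600.
c = 2t²/31600 = 2·694²/31600 = 30.4833.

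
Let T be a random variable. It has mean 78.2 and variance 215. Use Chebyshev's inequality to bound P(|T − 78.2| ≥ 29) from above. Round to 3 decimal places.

0.256

Chebyshev: P(|T − μ| ≥ t) ≤ Var(T)/t².
Bound = 215 / 841 = 0.2556.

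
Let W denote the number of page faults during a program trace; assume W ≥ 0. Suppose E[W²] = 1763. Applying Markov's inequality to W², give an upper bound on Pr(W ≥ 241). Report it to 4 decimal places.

0.0304

Since W ≥ 0, the event {W ≥ 241} is the same as {W² ≥ 58081}.
Markov's inequality applied to W² gives Pr(W² ≥ 58081) ≤ E[W²]/58081 = 1763/58081 = 0.0304.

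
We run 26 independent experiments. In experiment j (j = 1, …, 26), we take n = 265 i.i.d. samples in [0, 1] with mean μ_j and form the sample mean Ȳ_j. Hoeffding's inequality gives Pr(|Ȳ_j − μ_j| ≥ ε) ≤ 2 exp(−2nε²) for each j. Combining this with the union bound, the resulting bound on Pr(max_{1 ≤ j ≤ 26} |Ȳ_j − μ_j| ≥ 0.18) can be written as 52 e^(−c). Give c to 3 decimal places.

17.172

Union bound over the 26 events: Pr(max_{1 ≤ j ≤ 26} |Ȳ_j − μ_j| ≥ 0.18) ≤ 26·2·exp(−2nε²) = 52 exp(−2·265·0.18²).
So c = 2·265·0.18² = 17.1720.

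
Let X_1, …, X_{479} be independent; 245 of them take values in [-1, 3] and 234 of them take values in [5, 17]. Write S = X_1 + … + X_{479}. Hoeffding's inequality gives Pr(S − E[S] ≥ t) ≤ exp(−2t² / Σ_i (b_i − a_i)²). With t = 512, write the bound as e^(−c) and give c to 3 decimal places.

13.938

Σ(b_i − a_i)² = 245·4² + 234·12² = 37616.
c = 2t² / 37616 = 2·512² / 37616 = 13.9379.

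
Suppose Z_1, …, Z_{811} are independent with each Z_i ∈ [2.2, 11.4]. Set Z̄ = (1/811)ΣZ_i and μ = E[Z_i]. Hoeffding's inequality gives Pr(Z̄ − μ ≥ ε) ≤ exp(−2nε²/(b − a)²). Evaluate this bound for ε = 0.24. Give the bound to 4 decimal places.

0.3316

Exponent: 2nε²/(b − a)² = 2·811·0.24² / 9.2² = 1.10382.
Bound = exp(−1.10382) = 0.33160.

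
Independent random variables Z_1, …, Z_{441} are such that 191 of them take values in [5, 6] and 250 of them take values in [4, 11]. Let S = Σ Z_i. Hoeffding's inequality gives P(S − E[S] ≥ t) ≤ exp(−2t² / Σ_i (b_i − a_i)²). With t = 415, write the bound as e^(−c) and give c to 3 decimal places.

Σ(b_i − a_i)² = 191·1² + 250·7² = 12441.
c = 2t² / 12441 = 2·415² / 12441 = 27.6867.

27.687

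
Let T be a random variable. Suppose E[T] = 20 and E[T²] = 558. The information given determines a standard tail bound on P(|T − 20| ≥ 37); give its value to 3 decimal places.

0.115

The first two moments determine the variance, so Chebyshev's inequality is the sharpest standard bound available.
Var(T) = E[T²] − (E[T])² = 558 − 400 = 158.
Chebyshev's inequality: P(|T − μ| ≥ t) ≤ Var(T)/t² = 158/1369 = 0.1154.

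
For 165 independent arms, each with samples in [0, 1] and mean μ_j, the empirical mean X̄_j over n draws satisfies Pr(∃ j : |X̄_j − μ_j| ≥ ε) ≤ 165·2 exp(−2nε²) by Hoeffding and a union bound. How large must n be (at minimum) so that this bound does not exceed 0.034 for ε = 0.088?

Need 2·165·exp(−2nε²) ≤ 0.034, i.e. exp(−2nε²) ≤ 0.034/330.
So 2nε² ≥ ln(330/0.034) = 9.180487.
Hence n ≥ 9.180487/(2·0.088²) = 592.748.
The smallest integer n is 593.

593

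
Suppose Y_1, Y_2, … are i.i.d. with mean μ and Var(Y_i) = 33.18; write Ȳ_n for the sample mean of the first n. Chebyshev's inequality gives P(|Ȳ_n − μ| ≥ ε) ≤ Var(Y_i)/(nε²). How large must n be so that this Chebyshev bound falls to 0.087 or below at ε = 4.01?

Require 33.18/(n·4.01²) ≤ 0.087, i.e. n ≥ 33.18/(0.087·4.01²) = 23.717.
The smallest integer n is 24.

24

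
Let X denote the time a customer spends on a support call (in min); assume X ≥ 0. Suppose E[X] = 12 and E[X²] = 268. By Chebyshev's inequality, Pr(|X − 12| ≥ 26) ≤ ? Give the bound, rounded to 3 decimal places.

Var(X) = E[X²] − (E[X])² = 268 − 144 = 124.
Chebyshev's inequality: Pr(|X − μ| ≥ t) ≤ Var(X)/t² = 124/676 = 0.1834.

0.183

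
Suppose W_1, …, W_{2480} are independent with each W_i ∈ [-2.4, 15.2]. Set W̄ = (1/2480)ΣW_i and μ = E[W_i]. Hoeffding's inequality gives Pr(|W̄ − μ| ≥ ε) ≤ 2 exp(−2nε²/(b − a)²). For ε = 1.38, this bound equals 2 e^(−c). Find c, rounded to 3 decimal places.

30.494

c = 2nε²/(b − a)² = 2·2480·1.38² / 17.6² = 30.4940.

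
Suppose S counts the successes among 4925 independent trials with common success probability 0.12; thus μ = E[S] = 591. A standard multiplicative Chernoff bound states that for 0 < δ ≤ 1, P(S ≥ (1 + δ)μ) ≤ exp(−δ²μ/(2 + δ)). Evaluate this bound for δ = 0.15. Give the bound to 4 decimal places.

Exponent = δ²μ/(2 + δ) = 0.15²·591/2.15 = 6.1849.
Bound = exp(−6.1849) = 0.00206.

0.0021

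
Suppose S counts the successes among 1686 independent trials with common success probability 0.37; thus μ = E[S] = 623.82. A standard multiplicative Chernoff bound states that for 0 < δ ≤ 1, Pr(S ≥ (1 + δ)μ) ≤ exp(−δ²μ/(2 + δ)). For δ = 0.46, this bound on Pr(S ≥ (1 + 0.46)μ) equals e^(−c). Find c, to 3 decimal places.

c = δ²μ/(2 + δ) = 0.46²·623.82/(2 + 0.46) = 53.6587.

53.659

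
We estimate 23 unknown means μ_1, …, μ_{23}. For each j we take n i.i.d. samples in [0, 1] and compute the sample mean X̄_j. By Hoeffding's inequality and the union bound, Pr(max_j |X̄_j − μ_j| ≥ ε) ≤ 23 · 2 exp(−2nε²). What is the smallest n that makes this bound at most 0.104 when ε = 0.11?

252

Need 2·23·exp(−2nε²) ≤ 0.104, i.e. exp(−2nε²) ≤ 0.104/46.
So 2nε² ≥ ln(46/0.104) = 6.092006.
Hence n ≥ 6.092006/(2·0.11²) = 251.736.
The smallest integer n is 252.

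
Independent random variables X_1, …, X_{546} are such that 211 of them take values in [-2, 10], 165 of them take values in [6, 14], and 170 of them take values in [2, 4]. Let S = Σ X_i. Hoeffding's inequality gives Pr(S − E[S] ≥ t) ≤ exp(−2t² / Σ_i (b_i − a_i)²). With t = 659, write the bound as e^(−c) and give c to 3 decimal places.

20.867

Σ(b_i − a_i)² = 211·12² + 165·8² + 170·2² = 41624.
c = 2t² / 41624 = 2·659² / 41624 = 20.8669.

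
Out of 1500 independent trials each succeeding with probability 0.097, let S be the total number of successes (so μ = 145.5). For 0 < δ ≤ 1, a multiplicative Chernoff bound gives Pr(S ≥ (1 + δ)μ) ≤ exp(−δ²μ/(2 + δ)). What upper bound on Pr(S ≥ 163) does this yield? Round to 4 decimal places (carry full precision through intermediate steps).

Write 163 = (1 + δ)μ, so δ = 163/145.5 − 1 = 0.1202749…
Then the exponent is δ²μ/(2 + δ) = (163 − μ)² / (μ·(2 + δ)) = 0.992707.
Bound = exp(−0.992707) = 0.37057.

0.3706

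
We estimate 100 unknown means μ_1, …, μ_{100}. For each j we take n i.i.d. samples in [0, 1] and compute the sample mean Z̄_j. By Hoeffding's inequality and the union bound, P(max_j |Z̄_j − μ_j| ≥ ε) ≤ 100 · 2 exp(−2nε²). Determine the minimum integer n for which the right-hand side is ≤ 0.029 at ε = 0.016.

Need 2·100·exp(−2nε²) ≤ 0.029, i.e. exp(−2nε²) ≤ 0.029/200.
So 2nε² ≥ ln(200/0.029) = 8.838777.
Hence n ≥ 8.838777/(2·0.016²) = 17263.236.
The smallest integer n is 17264.

17264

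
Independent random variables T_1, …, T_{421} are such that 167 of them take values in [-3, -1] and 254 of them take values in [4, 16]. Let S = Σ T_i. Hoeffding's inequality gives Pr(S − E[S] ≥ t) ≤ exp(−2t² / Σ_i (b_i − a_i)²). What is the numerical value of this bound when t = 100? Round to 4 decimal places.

Σ(b_i − a_i)² = 167·2² + 254·12² = 37244.
Exponent = 2·100² / 37244 = 0.53700.
Bound = exp(−0.53700) = 0.58450.

0.5845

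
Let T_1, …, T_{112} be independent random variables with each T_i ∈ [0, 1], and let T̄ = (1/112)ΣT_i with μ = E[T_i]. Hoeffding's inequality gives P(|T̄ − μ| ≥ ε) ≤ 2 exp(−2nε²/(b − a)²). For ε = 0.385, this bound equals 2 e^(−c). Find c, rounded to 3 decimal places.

c = 2nε²/(b − a)² = 2·112·0.385² / 1² = 33.2024.

33.202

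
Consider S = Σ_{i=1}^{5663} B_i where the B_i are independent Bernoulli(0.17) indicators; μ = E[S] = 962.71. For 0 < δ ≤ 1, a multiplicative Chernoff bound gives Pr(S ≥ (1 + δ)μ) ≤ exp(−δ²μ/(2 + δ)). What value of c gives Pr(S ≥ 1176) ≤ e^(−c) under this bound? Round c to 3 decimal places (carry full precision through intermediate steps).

Write 1176 = (1 + δ)μ, so δ = 1176/962.71 − 1 = 0.2215517…
Then the exponent is δ²μ/(2 + δ) = (1176 − μ)² / (μ·(2 + δ)) = 21.271058.

21.271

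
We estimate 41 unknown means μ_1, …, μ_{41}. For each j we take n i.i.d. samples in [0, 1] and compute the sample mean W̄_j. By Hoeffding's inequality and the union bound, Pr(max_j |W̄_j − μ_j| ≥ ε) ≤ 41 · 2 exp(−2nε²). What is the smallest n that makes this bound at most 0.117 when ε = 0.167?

118

Need 2·41·exp(−2nε²) ≤ 0.117, i.e. exp(−2nε²) ≤ 0.117/82.
So 2nε² ≥ ln(82/0.117) = 6.552301.
Hence n ≥ 6.552301/(2·0.167²) = 117.471.
The smallest integer n is 118.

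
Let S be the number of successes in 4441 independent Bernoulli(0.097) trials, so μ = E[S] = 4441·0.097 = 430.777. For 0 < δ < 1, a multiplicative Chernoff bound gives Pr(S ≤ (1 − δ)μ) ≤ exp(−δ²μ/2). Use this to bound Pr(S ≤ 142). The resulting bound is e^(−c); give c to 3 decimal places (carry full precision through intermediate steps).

96.793

Write 142 = (1 − δ)μ, so δ = 1 − 142/430.777 = 0.6703631…
Then the exponent is δ²μ/2 = (μ − 142)²/(2μ) = 96.792721.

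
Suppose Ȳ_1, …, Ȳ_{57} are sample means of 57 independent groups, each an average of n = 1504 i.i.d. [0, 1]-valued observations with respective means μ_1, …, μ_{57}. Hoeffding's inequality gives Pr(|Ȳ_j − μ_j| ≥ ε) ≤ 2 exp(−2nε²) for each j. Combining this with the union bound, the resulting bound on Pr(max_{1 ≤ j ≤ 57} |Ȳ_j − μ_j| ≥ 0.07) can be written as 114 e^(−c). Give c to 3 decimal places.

14.739

Union bound over the 57 events: Pr(max_{1 ≤ j ≤ 57} |Ȳ_j − μ_j| ≥ 0.07) ≤ 57·2·exp(−2nε²) = 114 exp(−2·1504·0.07²).
So c = 2·1504·0.07² = 14.7392.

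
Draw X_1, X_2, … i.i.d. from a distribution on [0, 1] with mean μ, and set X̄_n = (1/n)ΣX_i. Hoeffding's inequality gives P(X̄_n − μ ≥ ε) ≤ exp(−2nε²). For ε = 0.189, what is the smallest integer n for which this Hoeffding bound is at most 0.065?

39

Require exp(−2nε²) ≤ 0.065, i.e. 2nε² ≥ ln(1/0.065) = 2.733368.
So n ≥ 2.733368 / (2·0.189²) = 38.260.
The smallest integer n is 39.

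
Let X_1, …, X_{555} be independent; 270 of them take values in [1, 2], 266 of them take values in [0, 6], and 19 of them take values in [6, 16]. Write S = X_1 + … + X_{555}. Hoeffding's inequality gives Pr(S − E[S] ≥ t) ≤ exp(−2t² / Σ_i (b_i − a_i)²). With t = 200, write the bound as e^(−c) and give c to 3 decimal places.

Σ(b_i − a_i)² = 270·1² + 266·6² + 19·10² = 11746.
c = 2t² / 11746 = 2·200² / 11746 = 6.8108.

6.811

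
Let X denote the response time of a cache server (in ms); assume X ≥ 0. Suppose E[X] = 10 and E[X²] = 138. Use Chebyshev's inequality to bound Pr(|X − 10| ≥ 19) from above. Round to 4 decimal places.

Var(X) = E[X²] − (E[X])² = 138 − 100 = 38.
Chebyshev's inequality: Pr(|X − μ| ≥ t) ≤ Var(X)/t² = 38/361 = 0.1053.

0.1053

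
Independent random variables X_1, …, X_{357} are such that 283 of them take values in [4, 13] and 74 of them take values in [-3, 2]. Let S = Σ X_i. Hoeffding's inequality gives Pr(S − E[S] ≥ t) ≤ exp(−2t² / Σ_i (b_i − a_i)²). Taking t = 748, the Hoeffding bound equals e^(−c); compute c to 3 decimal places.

45.170

Σ(b_i − a_i)² = 283·9² + 74·5² = 24773.
c = 2t² / 24773 = 2·748² / 24773 = 45.1705.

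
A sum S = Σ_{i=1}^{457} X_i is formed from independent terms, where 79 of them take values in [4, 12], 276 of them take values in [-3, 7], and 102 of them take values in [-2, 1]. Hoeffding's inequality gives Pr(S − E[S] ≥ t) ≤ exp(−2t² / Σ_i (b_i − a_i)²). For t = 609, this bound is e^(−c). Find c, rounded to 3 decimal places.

Σ(b_i − a_i)² = 79·8² + 276·10² + 102·3² = 33574.
c = 2t² / 33574 = 2·609² / 33574 = 22.0933.

22.093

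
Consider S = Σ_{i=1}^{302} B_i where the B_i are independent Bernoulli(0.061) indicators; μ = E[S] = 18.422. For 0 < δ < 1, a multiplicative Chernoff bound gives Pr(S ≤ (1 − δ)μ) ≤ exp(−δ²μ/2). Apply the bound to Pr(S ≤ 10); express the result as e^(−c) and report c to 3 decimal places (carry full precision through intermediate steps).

1.925

Write 10 = (1 − δ)μ, so δ = 1 − 10/18.422 = 0.4571708…
Then the exponent is δ²μ/2 = (μ − 10)²/(2μ) = 1.925146.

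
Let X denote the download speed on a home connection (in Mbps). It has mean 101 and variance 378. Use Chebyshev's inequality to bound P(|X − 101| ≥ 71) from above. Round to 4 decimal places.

Chebyshev: P(|X − μ| ≥ t) ≤ Var(X)/t².
Bound = 378 / 5041 = 0.0750.

0.0750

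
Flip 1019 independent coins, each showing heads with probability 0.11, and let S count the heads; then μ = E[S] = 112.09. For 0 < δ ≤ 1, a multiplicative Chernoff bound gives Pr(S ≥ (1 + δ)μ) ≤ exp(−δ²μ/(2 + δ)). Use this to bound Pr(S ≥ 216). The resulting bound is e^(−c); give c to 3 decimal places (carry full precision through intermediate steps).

32.910

Write 216 = (1 + δ)μ, so δ = 216/112.09 − 1 = 0.9270229…
Then the exponent is δ²μ/(2 + δ) = (216 − μ)² / (μ·(2 + δ)) = 32.909531.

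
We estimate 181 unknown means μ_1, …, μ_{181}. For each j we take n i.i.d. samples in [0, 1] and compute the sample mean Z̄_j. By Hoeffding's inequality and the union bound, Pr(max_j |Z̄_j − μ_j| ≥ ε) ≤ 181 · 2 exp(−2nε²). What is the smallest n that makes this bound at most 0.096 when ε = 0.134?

230

Need 2·181·exp(−2nε²) ≤ 0.096, i.e. exp(−2nε²) ≤ 0.096/362.
So 2nε² ≥ ln(362/0.096) = 8.235051.
Hence n ≥ 8.235051/(2·0.134²) = 229.312.
The smallest integer n is 230.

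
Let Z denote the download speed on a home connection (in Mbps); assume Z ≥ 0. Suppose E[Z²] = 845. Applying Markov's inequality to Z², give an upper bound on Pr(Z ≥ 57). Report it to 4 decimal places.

Since Z ≥ 0, the event {Z ≥ 57} is the same as {Z² ≥ 3249}.
Markov's inequality applied to Z² gives Pr(Z² ≥ 3249) ≤ E[Z²]/3249 = 845/3249 = 0.2601.

0.2601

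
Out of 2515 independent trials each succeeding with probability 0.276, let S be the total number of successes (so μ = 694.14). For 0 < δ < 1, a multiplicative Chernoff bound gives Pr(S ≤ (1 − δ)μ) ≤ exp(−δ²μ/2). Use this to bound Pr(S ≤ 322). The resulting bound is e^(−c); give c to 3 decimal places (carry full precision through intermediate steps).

Write 322 = (1 − δ)μ, so δ = 1 − 322/694.14 = 0.5361166…
Then the exponent is δ²μ/2 = (μ − 322)²/(2μ) = 99.755222.

99.755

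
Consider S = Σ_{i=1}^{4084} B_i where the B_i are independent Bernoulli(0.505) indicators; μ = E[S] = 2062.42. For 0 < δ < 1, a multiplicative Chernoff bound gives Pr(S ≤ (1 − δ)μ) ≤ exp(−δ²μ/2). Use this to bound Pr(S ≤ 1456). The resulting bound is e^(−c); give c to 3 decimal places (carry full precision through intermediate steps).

Write 1456 = (1 − δ)μ, so δ = 1 − 1456/2062.42 = 0.2940332…
Then the exponent is δ²μ/2 = (μ − 1456)²/(2μ) = 89.153814.

89.154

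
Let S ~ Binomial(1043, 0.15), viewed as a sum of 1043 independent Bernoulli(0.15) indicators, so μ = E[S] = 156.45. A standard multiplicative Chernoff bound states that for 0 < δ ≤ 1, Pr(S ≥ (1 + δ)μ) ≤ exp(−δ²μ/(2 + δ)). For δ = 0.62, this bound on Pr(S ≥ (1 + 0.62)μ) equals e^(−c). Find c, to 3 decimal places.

22.954

c = δ²μ/(2 + δ) = 0.62²·156.45/(2 + 0.62) = 22.9540.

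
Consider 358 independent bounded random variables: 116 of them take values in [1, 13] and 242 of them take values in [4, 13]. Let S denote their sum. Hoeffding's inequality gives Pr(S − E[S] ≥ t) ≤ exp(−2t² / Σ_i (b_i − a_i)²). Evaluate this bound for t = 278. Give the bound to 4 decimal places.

0.0142

Σ(b_i − a_i)² = 116·12² + 242·9² = 36306.
Exponent = 2·278² / 36306 = 4.25737.
Bound = exp(−4.25737) = 0.01416.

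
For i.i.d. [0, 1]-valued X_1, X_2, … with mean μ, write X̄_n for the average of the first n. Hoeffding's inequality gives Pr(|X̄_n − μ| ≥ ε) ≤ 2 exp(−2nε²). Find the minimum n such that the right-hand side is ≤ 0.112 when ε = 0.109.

Require 2·exp(−2nε²) ≤ 0.112, i.e. 2nε² ≥ ln(2/0.112) = 2.882404.
So n ≥ 2.882404 / (2·0.109²) = 121.303.
The smallest integer n is 122.

122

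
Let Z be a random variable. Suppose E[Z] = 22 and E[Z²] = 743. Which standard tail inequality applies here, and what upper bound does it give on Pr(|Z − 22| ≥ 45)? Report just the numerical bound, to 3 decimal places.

The first two moments determine the variance, so Chebyshev's inequality is the sharpest standard bound available.
Var(Z) = E[Z²] − (E[Z])² = 743 − 484 = 259.
Chebyshev's inequality: Pr(|Z − μ| ≥ t) ≤ Var(Z)/t² = 259/2025 = 0.1279.

0.128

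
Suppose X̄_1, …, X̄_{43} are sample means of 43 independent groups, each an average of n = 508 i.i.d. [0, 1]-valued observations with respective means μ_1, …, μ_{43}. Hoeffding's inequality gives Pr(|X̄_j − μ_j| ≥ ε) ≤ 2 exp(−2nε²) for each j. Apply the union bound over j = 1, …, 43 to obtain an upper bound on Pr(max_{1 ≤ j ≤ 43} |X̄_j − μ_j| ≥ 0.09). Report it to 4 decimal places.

Per-experiment Hoeffding bound: 2·exp(−2·508·0.09²) = 2·exp(−8.22960) = 0.00053329.
Union bound over 43 events: 43·0.00053329 = 0.02293.

0.0229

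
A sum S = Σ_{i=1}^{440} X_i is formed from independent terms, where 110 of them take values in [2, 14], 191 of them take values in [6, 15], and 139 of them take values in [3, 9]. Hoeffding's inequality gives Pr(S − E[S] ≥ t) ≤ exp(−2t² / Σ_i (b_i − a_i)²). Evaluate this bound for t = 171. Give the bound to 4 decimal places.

0.1998

Σ(b_i − a_i)² = 110·12² + 191·9² + 139·6² = 36315.
Exponent = 2·171² / 36315 = 1.61041.
Bound = exp(−1.61041) = 0.19981.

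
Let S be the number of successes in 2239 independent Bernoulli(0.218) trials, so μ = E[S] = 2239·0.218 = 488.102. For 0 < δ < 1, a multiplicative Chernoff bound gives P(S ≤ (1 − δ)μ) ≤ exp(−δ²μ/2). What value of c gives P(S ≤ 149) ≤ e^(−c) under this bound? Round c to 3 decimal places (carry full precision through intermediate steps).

Write 149 = (1 − δ)μ, so δ = 1 − 149/488.102 = 0.6947359…
Then the exponent is δ²μ/2 = (μ − 149)²/(2μ) = 117.793173.

117.793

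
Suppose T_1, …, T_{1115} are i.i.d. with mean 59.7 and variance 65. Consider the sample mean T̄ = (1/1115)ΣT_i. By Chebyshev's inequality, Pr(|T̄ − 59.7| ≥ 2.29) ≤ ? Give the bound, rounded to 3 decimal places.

Var(T̄) = Var(T_i)/n = 65/1115 = 0.058296.
Chebyshev: Pr(|T̄ − 59.7| ≥ 2.29) ≤ Var(T̄)/(2.29)² = 65/(1115·2.29²) = 0.0111.

0.011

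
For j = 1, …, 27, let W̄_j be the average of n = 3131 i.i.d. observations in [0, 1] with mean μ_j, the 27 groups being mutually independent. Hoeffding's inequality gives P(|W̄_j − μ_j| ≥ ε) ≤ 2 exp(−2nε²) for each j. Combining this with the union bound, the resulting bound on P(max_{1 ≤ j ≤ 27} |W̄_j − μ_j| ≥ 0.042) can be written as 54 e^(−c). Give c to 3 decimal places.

11.046

Union bound over the 27 events: P(max_{1 ≤ j ≤ 27} |W̄_j − μ_j| ≥ 0.042) ≤ 27·2·exp(−2nε²) = 54 exp(−2·3131·0.042²).
So c = 2·3131·0.042² = 11.0462.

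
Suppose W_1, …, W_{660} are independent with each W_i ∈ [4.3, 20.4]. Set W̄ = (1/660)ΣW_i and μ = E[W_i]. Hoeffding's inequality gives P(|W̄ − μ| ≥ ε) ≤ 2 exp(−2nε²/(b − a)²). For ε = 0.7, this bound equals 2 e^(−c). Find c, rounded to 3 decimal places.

c = 2nε²/(b − a)² = 2·660·0.7² / 16.1² = 2.4953.

2.495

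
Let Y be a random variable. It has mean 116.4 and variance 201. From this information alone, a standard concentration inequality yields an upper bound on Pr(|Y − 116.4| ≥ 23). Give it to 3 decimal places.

0.380

Mean and variance are known, so Chebyshev's inequality applies.
Chebyshev: Pr(|Y − μ| ≥ t) ≤ Var(Y)/t².
Bound = 201 / 529 = 0.3800.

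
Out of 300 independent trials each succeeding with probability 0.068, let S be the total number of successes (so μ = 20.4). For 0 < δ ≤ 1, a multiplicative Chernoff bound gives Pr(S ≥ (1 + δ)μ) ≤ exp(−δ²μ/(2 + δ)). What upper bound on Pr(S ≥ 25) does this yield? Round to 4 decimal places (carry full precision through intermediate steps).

0.6275

Write 25 = (1 + δ)μ, so δ = 25/20.4 − 1 = 0.2254902…
Then the exponent is δ²μ/(2 + δ) = (25 − μ)² / (μ·(2 + δ)) = 0.466079.
Bound = exp(−0.466079) = 0.62746.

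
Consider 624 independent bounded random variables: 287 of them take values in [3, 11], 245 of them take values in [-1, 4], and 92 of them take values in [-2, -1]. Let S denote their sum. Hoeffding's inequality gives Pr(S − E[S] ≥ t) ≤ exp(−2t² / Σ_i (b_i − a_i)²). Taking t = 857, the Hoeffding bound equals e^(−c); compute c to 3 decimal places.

59.748

Σ(b_i − a_i)² = 287·8² + 245·5² + 92·1² = 24585.
c = 2t² / 24585 = 2·857² / 24585 = 59.7477.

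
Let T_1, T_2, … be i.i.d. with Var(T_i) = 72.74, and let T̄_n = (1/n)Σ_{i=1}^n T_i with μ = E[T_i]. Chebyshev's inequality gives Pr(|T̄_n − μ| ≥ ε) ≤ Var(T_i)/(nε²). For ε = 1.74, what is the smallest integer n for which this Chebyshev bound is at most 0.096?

Require 72.74/(n·1.74²) ≤ 0.096, i.e. n ≥ 72.74/(0.096·1.74²) = 250.267.
The smallest integer n is 251.

251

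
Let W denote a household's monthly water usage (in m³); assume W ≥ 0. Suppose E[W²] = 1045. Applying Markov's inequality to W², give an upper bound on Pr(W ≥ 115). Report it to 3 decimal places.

Since W ≥ 0, the event {W ≥ 115} is the same as {W² ≥ 13225}.
Markov's inequality applied to W² gives Pr(W² ≥ 13225) ≤ E[W²]/13225 = 1045/13225 = 0.0790.

0.079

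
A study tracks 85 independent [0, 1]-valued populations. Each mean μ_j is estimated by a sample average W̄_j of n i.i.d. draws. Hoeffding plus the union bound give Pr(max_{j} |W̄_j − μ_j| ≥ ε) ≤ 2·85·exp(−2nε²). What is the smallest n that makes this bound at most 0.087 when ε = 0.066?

Need 2·85·exp(−2nε²) ≤ 0.087, i.e. exp(−2nε²) ≤ 0.087/170.
So 2nε² ≥ ln(170/0.087) = 7.577646.
Hence n ≥ 7.577646/(2·0.066²) = 869.794.
The smallest integer n is 870.

870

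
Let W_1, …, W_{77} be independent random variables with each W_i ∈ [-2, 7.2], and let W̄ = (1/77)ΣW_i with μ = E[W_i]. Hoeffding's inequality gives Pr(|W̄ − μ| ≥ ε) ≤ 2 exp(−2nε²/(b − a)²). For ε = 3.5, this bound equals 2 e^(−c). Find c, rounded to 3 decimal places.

c = 2nε²/(b − a)² = 2·77·3.5² / 9.2² = 22.2885.

22.289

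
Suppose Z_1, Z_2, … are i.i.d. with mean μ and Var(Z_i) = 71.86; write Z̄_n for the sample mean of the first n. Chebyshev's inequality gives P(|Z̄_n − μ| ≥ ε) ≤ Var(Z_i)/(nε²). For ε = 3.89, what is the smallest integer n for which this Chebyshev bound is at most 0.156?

31

Require 71.86/(n·3.89²) ≤ 0.156, i.e. n ≥ 71.86/(0.156·3.89²) = 30.441.
The smallest integer n is 31.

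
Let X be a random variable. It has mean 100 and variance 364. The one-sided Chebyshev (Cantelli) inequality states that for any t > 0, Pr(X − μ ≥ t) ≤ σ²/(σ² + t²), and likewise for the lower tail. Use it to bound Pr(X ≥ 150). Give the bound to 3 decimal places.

0.127

Here σ² = 364 and t = 50, so σ² + t² = 2864.
Cantelli's bound: 364/2864 = 0.1271.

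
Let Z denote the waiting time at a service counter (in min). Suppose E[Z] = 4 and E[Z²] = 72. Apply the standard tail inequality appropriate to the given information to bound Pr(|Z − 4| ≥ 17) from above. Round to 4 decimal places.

0.1938

The first two moments determine the variance, so Chebyshev's inequality is the sharpest standard bound available.
Var(Z) = E[Z²] − (E[Z])² = 72 − 16 = 56.
Chebyshev's inequality: Pr(|Z − μ| ≥ t) ≤ Var(Z)/t² = 56/289 = 0.1938.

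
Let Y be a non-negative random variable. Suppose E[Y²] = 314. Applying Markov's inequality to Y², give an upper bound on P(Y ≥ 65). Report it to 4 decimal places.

Since Y ≥ 0, the event {Y ≥ 65} is the same as {Y² ≥ 4225}.
Markov's inequality applied to Y² gives P(Y² ≥ 4225) ≤ E[Y²]/4225 = 314/4225 = 0.0743.

0.0743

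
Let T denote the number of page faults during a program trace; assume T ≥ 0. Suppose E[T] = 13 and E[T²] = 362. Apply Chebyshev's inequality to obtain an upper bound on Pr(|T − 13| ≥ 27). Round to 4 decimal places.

0.2647

Var(T) = E[T²] − (E[T])² = 362 − 169 = 193.
Chebyshev's inequality: Pr(|T − μ| ≥ t) ≤ Var(T)/t² = 193/729 = 0.2647.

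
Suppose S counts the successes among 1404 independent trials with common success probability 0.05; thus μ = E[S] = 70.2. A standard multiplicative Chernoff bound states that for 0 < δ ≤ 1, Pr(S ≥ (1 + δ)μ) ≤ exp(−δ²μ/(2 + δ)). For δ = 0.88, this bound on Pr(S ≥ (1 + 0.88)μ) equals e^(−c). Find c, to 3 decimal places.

c = δ²μ/(2 + δ) = 0.88²·70.2/(2 + 0.88) = 18.8760.

18.876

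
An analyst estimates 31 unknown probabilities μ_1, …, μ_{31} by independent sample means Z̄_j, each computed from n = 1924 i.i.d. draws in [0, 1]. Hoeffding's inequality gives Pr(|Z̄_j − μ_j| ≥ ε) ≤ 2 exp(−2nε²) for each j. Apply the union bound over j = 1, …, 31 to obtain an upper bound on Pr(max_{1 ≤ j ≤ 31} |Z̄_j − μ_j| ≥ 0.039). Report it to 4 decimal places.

0.1781

Per-experiment Hoeffding bound: 2·exp(−2·1924·0.039²) = 2·exp(−5.85281) = 0.0057436.
Union bound over 31 events: 31·0.0057436 = 0.17805.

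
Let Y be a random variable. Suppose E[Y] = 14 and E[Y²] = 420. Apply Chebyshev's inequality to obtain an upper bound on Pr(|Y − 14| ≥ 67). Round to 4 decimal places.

Var(Y) = E[Y²] − (E[Y])² = 420 − 196 = 224.
Chebyshev's inequality: Pr(|Y − μ| ≥ t) ≤ Var(Y)/t² = 224/4489 = 0.0499.

0.0499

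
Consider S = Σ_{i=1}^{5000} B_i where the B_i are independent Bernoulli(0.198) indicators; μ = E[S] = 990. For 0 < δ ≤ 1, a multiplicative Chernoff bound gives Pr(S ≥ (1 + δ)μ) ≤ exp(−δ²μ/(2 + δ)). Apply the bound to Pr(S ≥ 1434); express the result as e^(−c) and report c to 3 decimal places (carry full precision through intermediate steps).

Write 1434 = (1 + δ)μ, so δ = 1434/990 − 1 = 0.4484848…
Then the exponent is δ²μ/(2 + δ) = (1434 − μ)² / (μ·(2 + δ)) = 81.326733.

81.327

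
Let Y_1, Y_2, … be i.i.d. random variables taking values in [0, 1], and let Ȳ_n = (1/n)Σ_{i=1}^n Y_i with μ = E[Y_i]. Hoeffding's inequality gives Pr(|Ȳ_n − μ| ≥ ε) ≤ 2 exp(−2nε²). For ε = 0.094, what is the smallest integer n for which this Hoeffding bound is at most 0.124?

Require 2·exp(−2nε²) ≤ 0.124, i.e. 2nε² ≥ ln(2/0.124) = 2.780621.
So n ≥ 2.780621 / (2·0.094²) = 157.346.
The smallest integer n is 158.

158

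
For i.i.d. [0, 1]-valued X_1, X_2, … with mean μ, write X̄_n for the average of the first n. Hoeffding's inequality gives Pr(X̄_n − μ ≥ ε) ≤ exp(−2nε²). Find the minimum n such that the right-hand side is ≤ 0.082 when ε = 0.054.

429

Require exp(−2nε²) ≤ 0.082, i.e. 2nε² ≥ ln(1/0.082) = 2.501036.
So n ≥ 2.501036 / (2·0.054²) = 428.847.
The smallest integer n is 429.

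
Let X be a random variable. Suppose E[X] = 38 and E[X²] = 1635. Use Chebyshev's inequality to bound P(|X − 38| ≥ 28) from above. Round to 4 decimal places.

0.2436

Var(X) = E[X²] − (E[X])² = 1635 − 1444 = 191.
Chebyshev's inequality: P(|X − μ| ≥ t) ≤ Var(X)/t² = 191/784 = 0.2436.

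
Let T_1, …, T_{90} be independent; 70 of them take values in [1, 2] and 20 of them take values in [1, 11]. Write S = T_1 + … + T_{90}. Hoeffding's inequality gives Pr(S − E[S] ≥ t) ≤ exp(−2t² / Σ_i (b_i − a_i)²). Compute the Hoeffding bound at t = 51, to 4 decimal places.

0.0810

Σ(b_i − a_i)² = 70·1² + 20·10² = 2070.
Exponent = 2·51² / 2070 = 2.51304.
Bound = exp(−2.51304) = 0.08102.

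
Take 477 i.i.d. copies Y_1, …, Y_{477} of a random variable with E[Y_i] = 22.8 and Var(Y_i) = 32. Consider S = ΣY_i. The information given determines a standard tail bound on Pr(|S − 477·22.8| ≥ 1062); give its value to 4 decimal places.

With mean and variance of each term known, Chebyshev's inequality bounds the deviation of the sum (or sample mean).
Var(S) = n·Var(Y_i) = 477·32 = 15264.
Chebyshev: Pr(|S − 477·22.8| ≥ 1062) ≤ Var(S)/1062² = 15264/1127844 = 0.0135.

0.0135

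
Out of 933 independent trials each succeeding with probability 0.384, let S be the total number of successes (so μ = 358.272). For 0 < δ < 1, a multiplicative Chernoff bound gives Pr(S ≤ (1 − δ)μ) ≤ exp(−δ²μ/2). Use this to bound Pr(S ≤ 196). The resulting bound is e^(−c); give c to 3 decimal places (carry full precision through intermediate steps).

36.749

Write 196 = (1 − δ)μ, so δ = 1 − 196/358.272 = 0.4529296…
Then the exponent is δ²μ/2 = (μ − 196)²/(2μ) = 36.748897.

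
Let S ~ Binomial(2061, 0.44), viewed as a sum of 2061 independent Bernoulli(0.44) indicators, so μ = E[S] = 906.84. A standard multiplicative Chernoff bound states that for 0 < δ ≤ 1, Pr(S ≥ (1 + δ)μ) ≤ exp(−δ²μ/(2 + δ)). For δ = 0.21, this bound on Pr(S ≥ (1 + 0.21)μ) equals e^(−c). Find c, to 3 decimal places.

c = δ²μ/(2 + δ) = 0.21²·906.84/(2 + 0.21) = 18.0958.

18.096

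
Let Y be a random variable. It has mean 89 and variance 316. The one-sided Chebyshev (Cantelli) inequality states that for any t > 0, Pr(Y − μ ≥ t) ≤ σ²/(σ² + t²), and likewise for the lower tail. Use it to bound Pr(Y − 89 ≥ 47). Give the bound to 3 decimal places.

0.125

Here σ² = 316 and t = 47, so σ² + t² = 2525.
Cantelli's bound: 316/2525 = 0.1251.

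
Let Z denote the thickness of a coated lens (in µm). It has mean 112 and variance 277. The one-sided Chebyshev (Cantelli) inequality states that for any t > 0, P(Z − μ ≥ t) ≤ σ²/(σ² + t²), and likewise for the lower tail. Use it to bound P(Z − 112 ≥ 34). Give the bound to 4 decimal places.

Here σ² = 277 and t = 34, so σ² + t² = 1433.
Cantelli's bound: 277/1433 = 0.1933.

0.1933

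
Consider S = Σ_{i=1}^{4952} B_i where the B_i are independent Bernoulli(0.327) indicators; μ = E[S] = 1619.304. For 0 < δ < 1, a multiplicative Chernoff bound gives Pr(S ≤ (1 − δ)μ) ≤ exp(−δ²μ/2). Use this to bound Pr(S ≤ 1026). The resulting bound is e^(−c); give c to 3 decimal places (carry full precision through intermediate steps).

Write 1026 = (1 − δ)μ, so δ = 1 − 1026/1619.304 = 0.3663945…
Then the exponent is δ²μ/2 = (μ − 1026)²/(2μ) = 108.691647.

108.692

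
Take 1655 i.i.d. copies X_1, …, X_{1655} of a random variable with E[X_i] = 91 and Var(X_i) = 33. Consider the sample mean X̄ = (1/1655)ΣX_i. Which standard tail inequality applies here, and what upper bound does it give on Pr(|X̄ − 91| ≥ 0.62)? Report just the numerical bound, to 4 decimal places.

0.0519

With mean and variance of each term known, Chebyshev's inequality bounds the deviation of the sum (or sample mean).
Var(X̄) = Var(X_i)/n = 33/1655 = 0.01994.
Chebyshev: Pr(|X̄ − 91| ≥ 0.62) ≤ Var(X̄)/(0.62)² = 33/(1655·0.62²) = 0.0519.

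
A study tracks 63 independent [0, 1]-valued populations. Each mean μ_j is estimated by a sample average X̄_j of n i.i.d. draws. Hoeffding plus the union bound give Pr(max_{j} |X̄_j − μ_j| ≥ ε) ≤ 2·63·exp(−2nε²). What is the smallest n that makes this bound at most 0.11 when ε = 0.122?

Need 2·63·exp(−2nε²) ≤ 0.11, i.e. exp(−2nε²) ≤ 0.11/126.
So 2nε² ≥ ln(126/0.11) = 7.043557.
Hence n ≥ 7.043557/(2·0.122²) = 236.615.
The smallest integer n is 237.

237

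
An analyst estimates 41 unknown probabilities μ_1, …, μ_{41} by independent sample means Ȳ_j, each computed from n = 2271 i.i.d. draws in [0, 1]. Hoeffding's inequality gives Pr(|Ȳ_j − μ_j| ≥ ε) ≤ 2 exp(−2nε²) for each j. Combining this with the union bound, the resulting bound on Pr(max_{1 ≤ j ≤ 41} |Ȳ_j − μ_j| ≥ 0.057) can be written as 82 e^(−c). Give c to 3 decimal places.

14.757

Union bound over the 41 events: Pr(max_{1 ≤ j ≤ 41} |Ȳ_j − μ_j| ≥ 0.057) ≤ 41·2·exp(−2nε²) = 82 exp(−2·2271·0.057²).
So c = 2·2271·0.057² = 14.7570.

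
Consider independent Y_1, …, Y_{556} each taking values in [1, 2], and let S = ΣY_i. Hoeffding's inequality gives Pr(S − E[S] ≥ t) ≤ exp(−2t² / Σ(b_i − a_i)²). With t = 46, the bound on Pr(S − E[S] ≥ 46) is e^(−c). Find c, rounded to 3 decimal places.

Σ(b_i − a_i)² = 556·(1)² = 556.
c = 2t²/556 = 2·46²/556 = 7.6115.

7.612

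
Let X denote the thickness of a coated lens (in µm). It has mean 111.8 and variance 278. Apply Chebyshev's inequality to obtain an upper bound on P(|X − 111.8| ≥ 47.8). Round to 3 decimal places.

0.122

Chebyshev: P(|X − μ| ≥ t) ≤ Var(X)/t².
Bound = 278 / 2284.84 = 0.1217.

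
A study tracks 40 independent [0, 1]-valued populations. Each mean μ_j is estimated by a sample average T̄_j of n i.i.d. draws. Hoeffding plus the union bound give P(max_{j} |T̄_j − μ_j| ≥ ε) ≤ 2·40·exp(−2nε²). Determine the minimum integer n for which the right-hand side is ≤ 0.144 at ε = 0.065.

Need 2·40·exp(−2nε²) ≤ 0.144, i.e. exp(−2nε²) ≤ 0.144/80.
So 2nε² ≥ ln(80/0.144) = 6.319969.
Hence n ≥ 6.319969/(2·0.065²) = 747.925.
The smallest integer n is 748.

748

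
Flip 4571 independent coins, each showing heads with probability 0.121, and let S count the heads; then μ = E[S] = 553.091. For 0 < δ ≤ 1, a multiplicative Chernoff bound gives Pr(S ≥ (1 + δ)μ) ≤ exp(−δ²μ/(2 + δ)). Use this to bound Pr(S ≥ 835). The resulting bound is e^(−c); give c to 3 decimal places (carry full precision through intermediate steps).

Write 835 = (1 + δ)μ, so δ = 835/553.091 − 1 = 0.5096973…
Then the exponent is δ²μ/(2 + δ) = (835 − μ)² / (μ·(2 + δ)) = 57.253224.

57.253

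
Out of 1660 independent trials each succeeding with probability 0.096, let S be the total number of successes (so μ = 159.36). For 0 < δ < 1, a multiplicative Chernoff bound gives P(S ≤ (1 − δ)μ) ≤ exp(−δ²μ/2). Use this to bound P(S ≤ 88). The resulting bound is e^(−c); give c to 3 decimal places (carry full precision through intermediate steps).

15.977

Write 88 = (1 − δ)μ, so δ = 1 − 88/159.36 = 0.4477912…
Then the exponent is δ²μ/2 = (μ − 88)²/(2μ) = 15.977189.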